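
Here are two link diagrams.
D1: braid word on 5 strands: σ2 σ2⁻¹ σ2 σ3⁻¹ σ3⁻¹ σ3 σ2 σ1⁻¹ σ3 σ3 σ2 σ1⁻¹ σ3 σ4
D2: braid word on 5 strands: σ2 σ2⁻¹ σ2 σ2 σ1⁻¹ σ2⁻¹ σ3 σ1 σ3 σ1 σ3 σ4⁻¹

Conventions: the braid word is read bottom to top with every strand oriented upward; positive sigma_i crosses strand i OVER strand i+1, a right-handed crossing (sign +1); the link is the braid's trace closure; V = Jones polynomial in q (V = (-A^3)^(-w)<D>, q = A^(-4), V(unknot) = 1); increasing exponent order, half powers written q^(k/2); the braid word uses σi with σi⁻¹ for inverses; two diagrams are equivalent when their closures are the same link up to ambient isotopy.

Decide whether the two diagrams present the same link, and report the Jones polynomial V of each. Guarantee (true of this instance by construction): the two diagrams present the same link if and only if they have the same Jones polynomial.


equivalent: no
D1 (bracket -A^-12 + 2A^-8 - 3A^-4 + 4 - 3A^4 + 3A^8 - 2A^12 + A^16; 14 crossings at w = +4): V = q^-1 - 2 + 3q - 3q^2 + 4q^3 - 3q^4 + 2q^5 - q^6
D2 (bracket A^-20 - 2A^-16 + A^-12 - 2A^-8 + 2A^-4 + A^4; 12 crossings at w = +4): V = q^2 + 2q^4 - 2q^5 + q^6 - 2q^7 + q^8
key observation: V(q) takes 2 values over 2 diagrams, fixing the grouping


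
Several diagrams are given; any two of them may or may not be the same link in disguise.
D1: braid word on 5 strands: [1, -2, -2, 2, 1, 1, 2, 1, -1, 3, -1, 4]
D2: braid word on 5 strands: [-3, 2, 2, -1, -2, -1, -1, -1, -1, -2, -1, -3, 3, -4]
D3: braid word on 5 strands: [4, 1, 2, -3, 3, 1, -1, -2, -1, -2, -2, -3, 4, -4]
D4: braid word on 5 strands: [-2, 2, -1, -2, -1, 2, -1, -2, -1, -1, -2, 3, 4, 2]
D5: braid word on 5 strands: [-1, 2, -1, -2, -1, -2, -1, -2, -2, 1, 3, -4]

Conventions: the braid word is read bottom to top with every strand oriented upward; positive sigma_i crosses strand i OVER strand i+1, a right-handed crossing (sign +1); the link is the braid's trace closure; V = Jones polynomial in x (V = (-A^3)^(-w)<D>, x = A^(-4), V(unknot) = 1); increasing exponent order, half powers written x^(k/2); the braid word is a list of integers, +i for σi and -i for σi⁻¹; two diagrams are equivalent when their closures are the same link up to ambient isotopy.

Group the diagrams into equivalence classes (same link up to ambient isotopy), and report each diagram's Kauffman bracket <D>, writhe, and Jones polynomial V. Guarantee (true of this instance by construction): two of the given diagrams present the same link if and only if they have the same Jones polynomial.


grouping into links: {D1} | {D2, D4, D5} | {D3}
V(D1) = 1 + x + x^2 + x^3  (w +4, c 12, <D> = 1 + A^4 + A^8 + A^12)
V(D2) = 2x^-6 + x^-4 + x^-2  (w -8, c 14, <D> = A^-16 + A^-8 + 2)
D3 (bracket A^-6 + A^-2 + A^2 + A^6; 14 crossings at w = -2): V = x^-3 + x^-2 + x^-1 + 1
D4 (bracket A^-4 + A^4 + 2A^12; 14 crossings at w = -4): V = 2x^-6 + x^-4 + x^-2
V(D5) = 2x^-6 + x^-4 + x^-2  [12 crossings, <D> = A^-10 + A^-2 + 2A^6, w = -6]
key observation: 3 values of V(x) split the 5 diagrams


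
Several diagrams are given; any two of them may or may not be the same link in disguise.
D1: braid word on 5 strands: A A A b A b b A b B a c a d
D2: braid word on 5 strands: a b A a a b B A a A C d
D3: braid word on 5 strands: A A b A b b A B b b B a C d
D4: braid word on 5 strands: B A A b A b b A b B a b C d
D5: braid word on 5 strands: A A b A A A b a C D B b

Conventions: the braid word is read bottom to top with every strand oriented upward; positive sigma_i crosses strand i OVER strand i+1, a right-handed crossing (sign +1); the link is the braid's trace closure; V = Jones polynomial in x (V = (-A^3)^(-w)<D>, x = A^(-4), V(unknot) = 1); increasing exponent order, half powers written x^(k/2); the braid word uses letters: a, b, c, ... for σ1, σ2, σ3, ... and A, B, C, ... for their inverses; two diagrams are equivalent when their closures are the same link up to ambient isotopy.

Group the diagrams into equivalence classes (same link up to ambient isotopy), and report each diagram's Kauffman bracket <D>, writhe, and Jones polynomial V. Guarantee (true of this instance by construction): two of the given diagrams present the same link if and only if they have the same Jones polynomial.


grouping into links: {D1, D3, D4} | {D2} | {D5}
V(D1) = -x^-3 + 2x^-2 - 2x^-1 + 3 - 2x + 2x^2 - x^3  (w +2, c 14, <D> = -A^-6 + 2A^-2 - 2A^2 + 3A^6 - 2A^10 + 2A^14 - A^18)
D2 (bracket A^6; 12 crossings at w = +2): V = 1
D3 (bracket -A^-12 + 2A^-8 - 2A^-4 + 3 - 2A^4 + 2A^8 - A^12; 14 crossings at w = 0): V = -x^-3 + 2x^-2 - 2x^-1 + 3 - 2x + 2x^2 - x^3
D4 (bracket -A^-12 + 2A^-8 - 2A^-4 + 3 - 2A^4 + 2A^8 - A^12; 14 crossings at w = 0): V = -x^-3 + 2x^-2 - 2x^-1 + 3 - 2x + 2x^2 - x^3
V(D5) = x^-5 - 2x^-4 + 2x^-3 - 2x^-2 + 2x^-1 - 1 + x  [12 crossings, <D> = A^-16 - A^-12 + 2A^-8 - 2A^-4 + 2 - 2A^4 + A^8, w = -4]
key observation: comparing 5 Jones polynomials yields 3 groups


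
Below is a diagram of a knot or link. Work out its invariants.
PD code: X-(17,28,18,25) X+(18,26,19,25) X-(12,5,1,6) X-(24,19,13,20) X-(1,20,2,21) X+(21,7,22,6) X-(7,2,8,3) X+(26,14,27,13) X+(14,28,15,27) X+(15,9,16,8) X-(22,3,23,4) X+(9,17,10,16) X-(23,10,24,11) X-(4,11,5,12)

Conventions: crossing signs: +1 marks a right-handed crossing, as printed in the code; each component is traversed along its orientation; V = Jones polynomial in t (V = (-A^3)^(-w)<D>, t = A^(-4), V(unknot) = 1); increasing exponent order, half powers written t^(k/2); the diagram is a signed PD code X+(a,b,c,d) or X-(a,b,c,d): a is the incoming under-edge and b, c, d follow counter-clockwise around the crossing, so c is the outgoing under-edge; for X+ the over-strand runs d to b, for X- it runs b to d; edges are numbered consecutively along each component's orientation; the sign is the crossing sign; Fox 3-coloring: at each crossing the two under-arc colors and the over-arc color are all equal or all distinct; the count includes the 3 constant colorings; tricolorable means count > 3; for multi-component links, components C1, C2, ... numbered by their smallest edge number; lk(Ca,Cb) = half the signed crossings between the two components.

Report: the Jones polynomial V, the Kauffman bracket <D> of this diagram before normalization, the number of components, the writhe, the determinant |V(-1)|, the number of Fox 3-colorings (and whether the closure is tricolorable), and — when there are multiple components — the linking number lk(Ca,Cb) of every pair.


V(t) = -t^-5 + t^-4 - 2t^-3 + 3t^-2 - 2t^-1 + 4 - t + 2t^2
bracket: 2A^-14 - A^-10 + 4A^-6 - 2A^-2 + 3A^2 - 2A^6 + A^10 - A^14, w = -2
3 components, writhe -2, over 14 crossings
lk(C1,C2) = 0
linking number lk(C1,C3) = 0
lk(C2,C3): +1
det 16, colorings 3 of 3^14 — not tricolorable
observation: the 3 component pairs carry total linking +1


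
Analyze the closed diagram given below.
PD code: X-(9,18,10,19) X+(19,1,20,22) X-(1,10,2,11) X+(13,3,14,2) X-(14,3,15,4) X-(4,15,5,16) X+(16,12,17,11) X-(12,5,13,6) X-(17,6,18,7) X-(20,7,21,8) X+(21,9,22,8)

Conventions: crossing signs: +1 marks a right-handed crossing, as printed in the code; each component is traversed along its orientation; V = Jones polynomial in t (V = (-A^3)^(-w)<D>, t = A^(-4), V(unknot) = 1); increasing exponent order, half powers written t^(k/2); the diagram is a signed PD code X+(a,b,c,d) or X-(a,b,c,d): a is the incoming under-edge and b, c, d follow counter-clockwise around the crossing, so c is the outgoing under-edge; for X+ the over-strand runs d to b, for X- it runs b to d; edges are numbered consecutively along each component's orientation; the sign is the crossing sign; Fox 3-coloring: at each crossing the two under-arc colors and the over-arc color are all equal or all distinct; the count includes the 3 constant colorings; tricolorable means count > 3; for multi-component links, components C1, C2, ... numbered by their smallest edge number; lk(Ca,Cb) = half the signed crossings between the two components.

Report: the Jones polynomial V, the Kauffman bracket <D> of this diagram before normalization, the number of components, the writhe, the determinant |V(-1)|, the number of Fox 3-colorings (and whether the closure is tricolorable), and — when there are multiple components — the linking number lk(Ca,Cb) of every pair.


V = -t^-6 + t^-5 - t^-4 + 2t^-3 - t^-2 + t^-1
<D> = -A^-5 + A^-1 - 2A^3 + A^7 - A^11 + A^15 (w = -3)
1 component over 11 crossings, w = -3
3 Fox colorings among 3^11, |V(-1)| = 7: not tricolorable
why: w = -3 shifts under R1 moves; the (-A^3)^(3) factor cancels that in V


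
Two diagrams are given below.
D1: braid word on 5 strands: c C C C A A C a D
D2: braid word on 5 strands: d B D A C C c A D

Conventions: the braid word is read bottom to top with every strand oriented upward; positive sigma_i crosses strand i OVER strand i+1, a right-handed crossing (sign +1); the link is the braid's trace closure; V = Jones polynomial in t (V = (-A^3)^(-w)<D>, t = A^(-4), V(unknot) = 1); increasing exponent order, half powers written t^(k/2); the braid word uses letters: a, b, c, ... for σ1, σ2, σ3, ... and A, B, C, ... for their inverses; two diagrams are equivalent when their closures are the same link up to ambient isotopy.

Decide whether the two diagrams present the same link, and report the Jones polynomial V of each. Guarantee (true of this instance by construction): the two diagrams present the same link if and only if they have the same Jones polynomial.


same link: no
V(D1) = t^(-9/2) - t^(-5/2) - t^(-3/2) - t^(-1/2)  [9 crossings, <D> = A^-13 + A^-9 + A^-5 - A^3, w = -5]
V(D2) = -t^(-5/2) - t^(-1/2)  [9 crossings, <D> = A^-13 + A^-5, w = -5]
insight: V(t) takes 2 values over 2 diagrams, fixing the grouping


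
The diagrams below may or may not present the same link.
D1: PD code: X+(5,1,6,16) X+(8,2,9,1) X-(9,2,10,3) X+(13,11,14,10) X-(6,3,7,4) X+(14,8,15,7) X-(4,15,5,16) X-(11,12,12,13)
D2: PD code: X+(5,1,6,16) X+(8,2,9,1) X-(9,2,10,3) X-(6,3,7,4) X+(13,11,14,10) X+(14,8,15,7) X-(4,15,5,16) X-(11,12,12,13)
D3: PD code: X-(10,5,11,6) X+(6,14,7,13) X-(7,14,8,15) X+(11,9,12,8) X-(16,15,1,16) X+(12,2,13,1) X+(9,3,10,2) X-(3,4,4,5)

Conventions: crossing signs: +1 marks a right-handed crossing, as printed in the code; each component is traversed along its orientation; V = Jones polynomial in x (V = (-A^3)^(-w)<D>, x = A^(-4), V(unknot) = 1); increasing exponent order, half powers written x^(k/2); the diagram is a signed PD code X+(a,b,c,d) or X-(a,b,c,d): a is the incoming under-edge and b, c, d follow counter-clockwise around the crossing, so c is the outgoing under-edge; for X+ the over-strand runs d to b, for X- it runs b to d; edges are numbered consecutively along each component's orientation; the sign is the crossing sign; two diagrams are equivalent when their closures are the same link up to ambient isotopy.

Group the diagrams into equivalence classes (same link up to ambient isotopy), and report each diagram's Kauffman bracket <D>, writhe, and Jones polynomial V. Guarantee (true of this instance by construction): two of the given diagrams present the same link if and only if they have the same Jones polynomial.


classes: {D1, D2, D3}
V(D1) = 1  [8 crossings, <D> = 1, w = 0]
D2 (bracket 1; 8 crossings at w = 0): V = 1
V(D3) = 1  (w 0, c 8, <D> = 1)
insight: one V(x) for all 3 diagrams — one class (guaranteed)


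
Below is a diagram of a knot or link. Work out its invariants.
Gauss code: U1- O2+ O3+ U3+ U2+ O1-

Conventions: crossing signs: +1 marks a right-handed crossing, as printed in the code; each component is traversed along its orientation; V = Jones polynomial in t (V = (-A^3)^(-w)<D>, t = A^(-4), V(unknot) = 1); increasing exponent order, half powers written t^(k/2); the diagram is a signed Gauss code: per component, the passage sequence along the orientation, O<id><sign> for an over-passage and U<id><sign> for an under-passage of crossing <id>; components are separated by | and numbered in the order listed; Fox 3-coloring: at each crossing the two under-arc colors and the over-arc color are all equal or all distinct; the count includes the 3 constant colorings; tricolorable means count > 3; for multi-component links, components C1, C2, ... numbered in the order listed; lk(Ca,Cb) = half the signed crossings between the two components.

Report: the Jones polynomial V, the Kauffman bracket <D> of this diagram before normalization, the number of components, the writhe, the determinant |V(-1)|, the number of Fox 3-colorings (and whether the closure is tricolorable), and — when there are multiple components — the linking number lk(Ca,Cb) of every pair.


V(t) = 1
bracket: -A^3, w = +1
1 component, writhe +1, over 3 crossings
det 1, colorings 3 of 3^3 — not tricolorable
observation: w = +1 (over 3 crossings) is diagram-only; (-A^3)^(-1) removes it from V


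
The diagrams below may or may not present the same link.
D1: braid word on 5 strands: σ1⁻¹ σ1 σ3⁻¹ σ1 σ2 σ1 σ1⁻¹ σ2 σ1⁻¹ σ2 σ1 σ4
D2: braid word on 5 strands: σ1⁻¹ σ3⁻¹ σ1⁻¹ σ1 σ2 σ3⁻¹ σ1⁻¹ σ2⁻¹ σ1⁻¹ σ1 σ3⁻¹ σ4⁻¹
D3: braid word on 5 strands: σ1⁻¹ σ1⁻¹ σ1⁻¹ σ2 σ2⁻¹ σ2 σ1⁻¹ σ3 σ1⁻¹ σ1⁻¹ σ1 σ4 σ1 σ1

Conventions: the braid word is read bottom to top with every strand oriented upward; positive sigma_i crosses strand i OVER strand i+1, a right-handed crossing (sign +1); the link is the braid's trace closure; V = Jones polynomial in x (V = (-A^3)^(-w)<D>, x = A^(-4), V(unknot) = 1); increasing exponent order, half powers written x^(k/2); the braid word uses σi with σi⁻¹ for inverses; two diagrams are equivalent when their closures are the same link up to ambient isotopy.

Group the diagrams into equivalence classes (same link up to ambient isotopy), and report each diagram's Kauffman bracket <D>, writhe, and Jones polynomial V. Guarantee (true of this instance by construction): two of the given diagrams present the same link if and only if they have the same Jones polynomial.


classes: {D1} | {D2} | {D3}
V(D1) = x - x^2 + 2x^3 - x^4 + x^5 - x^6  [12 crossings, <D> = -A^-12 + A^-8 - A^-4 + 2 - A^4 + A^8, w = +4]
D2 (bracket A^-14 - A^-10 + 2A^-6 - A^-2 + A^2 - A^6; 12 crossings at w = -6): V = -x^-6 + x^-5 - x^-4 + 2x^-3 - x^-2 + x^-1
D3 (bracket A^4 + A^12 - A^16; 14 crossings at w = 0): V = -x^-4 + x^-3 + x^-1
note: 3 values of V(x) split the 3 diagrams


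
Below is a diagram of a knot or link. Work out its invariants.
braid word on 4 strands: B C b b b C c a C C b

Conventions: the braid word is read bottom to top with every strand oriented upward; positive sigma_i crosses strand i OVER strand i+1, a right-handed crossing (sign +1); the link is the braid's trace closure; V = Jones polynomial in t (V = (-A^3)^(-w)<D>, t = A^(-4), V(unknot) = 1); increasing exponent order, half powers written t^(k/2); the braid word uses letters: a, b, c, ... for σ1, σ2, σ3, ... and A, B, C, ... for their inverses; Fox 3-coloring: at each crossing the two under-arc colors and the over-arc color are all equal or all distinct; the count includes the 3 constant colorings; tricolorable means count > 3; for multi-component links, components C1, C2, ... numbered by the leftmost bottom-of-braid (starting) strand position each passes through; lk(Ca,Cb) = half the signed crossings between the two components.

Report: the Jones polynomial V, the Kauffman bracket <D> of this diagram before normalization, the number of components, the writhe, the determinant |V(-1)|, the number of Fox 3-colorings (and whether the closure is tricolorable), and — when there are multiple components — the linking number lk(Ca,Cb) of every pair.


Jones polynomial: V(t) = -t^-3 + t^-2 - t^-1 + 3 - t + t^2 - t^3
<D> = A^-9 - A^-5 + A^-1 - 3A^3 + A^7 - A^11 + A^15; writhe +1
components 1, writhe +1 (11 crossings)
3-colorings: 27 of 3^11, det 9 — tricolorable
note: V is palindromic (span 6, det 9): t -> 1/t fixes it; necessary, not sufficient, for amphichirality


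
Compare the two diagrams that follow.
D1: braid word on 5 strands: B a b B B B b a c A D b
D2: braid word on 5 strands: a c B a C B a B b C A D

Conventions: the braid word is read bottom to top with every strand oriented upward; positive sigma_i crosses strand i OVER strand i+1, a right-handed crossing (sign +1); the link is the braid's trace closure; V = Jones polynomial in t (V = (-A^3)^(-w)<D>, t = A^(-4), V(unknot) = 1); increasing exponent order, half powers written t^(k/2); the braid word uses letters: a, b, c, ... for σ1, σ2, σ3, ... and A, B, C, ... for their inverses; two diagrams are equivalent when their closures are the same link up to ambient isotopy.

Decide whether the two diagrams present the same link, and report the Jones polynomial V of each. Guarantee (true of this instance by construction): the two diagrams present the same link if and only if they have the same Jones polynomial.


equivalent: no
D1 (bracket 1; 12 crossings at w = 0): V = 1
V(D2) = t^-2 - t^-1 + 1 - t + t^2  [12 crossings, <D> = A^-14 - A^-10 + A^-6 - A^-2 + A^2, w = -2]
observation: 2 classes among 2 diagrams; unequal V(t) rules out equality


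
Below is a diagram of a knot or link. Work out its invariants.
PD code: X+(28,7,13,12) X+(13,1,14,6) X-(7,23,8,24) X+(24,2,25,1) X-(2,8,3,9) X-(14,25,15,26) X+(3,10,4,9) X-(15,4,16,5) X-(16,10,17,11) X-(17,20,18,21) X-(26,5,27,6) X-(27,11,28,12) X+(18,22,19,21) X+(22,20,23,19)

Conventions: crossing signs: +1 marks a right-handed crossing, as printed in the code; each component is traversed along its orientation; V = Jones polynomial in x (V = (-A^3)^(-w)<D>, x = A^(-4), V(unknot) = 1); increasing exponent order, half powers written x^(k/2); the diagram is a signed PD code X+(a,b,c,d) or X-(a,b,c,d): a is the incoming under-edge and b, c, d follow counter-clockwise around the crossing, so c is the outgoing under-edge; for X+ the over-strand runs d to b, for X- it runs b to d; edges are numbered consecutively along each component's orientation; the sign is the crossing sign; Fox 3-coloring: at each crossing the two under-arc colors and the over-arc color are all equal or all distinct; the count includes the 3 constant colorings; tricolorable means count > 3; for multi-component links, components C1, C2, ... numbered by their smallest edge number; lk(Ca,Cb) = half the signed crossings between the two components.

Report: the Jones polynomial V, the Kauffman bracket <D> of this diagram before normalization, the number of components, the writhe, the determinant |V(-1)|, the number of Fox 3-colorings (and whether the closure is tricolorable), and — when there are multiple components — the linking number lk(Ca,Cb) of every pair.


V = x^-3 + x^-2 + x^-1 + 1
<D> = A^-6 + A^-2 + A^2 + A^6 (w = -2)
3 components over 14 crossings, w = -2
lk(C1,C2): 0
lk(C1,C3) = 0
linking number lk(C2,C3) = -1
9 Fox colorings among 3^14, |V(-1)| = 0: tricolorable
why: w = -2 shifts under R1 moves; the (-A^3)^(2) factor cancels that in V


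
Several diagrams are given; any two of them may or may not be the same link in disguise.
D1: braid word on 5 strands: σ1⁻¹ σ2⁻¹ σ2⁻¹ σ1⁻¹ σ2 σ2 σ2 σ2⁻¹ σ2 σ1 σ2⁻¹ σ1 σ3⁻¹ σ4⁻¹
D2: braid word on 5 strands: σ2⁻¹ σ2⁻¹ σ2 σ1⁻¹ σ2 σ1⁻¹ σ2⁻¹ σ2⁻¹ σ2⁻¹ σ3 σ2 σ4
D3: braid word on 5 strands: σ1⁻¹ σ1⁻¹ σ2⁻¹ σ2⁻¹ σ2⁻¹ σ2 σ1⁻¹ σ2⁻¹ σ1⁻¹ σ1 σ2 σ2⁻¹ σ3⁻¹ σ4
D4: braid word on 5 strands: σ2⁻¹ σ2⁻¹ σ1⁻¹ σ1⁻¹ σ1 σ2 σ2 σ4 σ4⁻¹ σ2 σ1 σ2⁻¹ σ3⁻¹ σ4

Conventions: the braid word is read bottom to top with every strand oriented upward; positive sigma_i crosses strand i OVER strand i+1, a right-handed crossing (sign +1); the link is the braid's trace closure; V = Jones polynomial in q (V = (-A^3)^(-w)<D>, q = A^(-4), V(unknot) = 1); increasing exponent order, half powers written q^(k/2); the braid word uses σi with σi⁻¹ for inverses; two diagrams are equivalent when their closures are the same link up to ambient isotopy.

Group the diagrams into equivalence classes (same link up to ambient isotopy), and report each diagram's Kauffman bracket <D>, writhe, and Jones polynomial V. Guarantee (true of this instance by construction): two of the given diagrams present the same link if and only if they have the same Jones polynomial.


equivalence classes: {D1, D4} | {D2} | {D3}
D1 (bracket -A^-18 + A^-14 - A^-10 + 3A^-6 - A^-2 + A^2 - A^6; 14 crossings at w = -2): V = -q^-3 + q^-2 - q^-1 + 3 - q + q^2 - q^3
V(D2) = -q^-6 + q^-5 - q^-4 + 2q^-3 - q^-2 + q^-1  [12 crossings, <D> = A^-2 - A^2 + 2A^6 - A^10 + A^14 - A^18, w = -2]
V(D3) = -q^-7 + q^-6 - q^-5 + q^-4 + q^-2  (w -6, c 14, <D> = A^-10 + A^-2 - A^2 + A^6 - A^10)
D4 (bracket -A^-12 + A^-8 - A^-4 + 3 - A^4 + A^8 - A^12; 14 crossings at w = 0): V = -q^-3 + q^-2 - q^-1 + 3 - q + q^2 - q^3
observation: 3 values of V(q) split the 4 diagrams


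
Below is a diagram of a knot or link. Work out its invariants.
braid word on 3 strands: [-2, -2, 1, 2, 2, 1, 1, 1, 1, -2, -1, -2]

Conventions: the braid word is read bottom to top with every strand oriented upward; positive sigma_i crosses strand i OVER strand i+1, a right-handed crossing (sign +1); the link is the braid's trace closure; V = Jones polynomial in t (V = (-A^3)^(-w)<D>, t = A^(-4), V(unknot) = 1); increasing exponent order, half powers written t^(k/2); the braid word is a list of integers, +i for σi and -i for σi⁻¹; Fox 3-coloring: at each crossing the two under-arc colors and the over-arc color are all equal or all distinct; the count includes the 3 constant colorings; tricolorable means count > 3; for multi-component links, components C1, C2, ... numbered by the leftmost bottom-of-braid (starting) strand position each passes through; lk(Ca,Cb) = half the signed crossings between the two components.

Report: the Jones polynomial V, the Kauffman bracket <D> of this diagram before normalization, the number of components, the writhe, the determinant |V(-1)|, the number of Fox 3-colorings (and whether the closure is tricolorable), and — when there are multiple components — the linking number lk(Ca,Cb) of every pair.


Jones polynomial: V(t) = 1
<D> = A^6; writhe +2
components 1, writhe +2 (12 crossings)
3-colorings: 3 of 3^12, det 1 — not tricolorable
note: |V(-1)| = 1: so not tricolorable, since 3 does not divide 1


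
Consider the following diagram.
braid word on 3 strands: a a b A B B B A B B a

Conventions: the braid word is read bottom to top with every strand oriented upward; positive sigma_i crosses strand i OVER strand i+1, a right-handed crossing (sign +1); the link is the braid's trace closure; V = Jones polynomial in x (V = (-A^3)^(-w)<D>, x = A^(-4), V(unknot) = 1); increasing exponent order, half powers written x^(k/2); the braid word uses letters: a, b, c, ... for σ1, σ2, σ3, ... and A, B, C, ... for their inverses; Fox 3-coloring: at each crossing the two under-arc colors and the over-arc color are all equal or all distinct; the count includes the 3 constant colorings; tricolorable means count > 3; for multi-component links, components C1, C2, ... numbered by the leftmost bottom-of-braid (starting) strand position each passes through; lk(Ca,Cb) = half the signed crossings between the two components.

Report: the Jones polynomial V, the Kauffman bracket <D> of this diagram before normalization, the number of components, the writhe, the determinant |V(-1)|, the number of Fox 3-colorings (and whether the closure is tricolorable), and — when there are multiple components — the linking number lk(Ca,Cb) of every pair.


V(x) = x^(-11/2) - x^(-9/2) + x^(-7/2) - 2x^(-5/2) + x^(-3/2) - 2x^(-1/2)
bracket: 2A^-7 - A^-3 + 2A - A^5 + A^9 - A^13, w = -3
2 components, writhe -3, over 11 crossings
lk(C1,C2) = 0
det 8, colorings 3 of 3^11 — not tricolorable
observation: all 2 components of this link are unlinked algebraically


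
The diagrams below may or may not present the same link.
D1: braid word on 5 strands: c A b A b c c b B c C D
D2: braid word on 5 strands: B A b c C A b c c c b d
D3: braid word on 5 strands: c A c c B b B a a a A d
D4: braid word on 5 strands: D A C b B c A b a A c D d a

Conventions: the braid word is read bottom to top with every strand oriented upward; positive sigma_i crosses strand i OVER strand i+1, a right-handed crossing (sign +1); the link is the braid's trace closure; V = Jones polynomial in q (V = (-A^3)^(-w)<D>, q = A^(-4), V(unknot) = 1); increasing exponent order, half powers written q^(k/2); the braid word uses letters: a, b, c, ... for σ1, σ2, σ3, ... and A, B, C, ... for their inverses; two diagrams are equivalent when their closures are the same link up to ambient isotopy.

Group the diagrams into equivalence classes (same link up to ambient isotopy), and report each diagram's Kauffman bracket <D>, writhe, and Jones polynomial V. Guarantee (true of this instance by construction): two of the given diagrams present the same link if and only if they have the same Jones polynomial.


grouping into links: {D1, D2} | {D3} | {D4}
V(D1) = q^-1 - 1 + 2q - 3q^2 + 3q^3 - 2q^4 + 2q^5 - q^6  (w +2, c 12, <D> = -A^-18 + 2A^-14 - 2A^-10 + 3A^-6 - 3A^-2 + 2A^2 - A^6 + A^10)
V(D2) = q^-1 - 1 + 2q - 3q^2 + 3q^3 - 2q^4 + 2q^5 - q^6  (w +4, c 12, <D> = -A^-12 + 2A^-8 - 2A^-4 + 3 - 3A^4 + 2A^8 - A^12 + A^16)
V(D3) = q + q^3 - q^4  [12 crossings, <D> = -A^-4 + 1 + A^8, w = +4]
D4 (bracket 1; 14 crossings at w = 0): V = 1
key observation: comparing 4 Jones polynomials yields 3 groups


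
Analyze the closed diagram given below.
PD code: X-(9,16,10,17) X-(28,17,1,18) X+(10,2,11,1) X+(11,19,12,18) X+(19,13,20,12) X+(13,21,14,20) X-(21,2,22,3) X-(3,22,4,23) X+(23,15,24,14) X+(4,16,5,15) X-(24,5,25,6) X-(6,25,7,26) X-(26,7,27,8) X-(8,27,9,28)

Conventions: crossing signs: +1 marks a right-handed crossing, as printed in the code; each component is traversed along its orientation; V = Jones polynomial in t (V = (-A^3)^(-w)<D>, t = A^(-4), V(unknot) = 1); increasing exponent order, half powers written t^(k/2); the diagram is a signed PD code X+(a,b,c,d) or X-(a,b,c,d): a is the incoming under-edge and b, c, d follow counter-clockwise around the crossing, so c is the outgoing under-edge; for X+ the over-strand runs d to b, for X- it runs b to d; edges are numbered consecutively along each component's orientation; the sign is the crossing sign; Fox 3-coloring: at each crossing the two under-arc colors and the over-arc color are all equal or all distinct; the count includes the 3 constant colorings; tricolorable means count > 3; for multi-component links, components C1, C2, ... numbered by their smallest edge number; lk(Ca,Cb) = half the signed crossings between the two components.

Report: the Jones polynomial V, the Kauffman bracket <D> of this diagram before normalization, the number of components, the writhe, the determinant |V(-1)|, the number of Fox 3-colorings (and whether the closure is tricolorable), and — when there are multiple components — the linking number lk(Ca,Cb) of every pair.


Jones polynomial: V(t) = -t^-6 + t^-5 - 2t^-4 + 3t^-3 - 2t^-2 + 3t^-1 - 1 + t - t^2
<D> = -A^-14 + A^-10 - A^-6 + 3A^-2 - 2A^2 + 3A^6 - 2A^10 + A^14 - A^18; writhe -2
components 1, writhe -2 (14 crossings)
3-colorings: 9 of 3^14, det 15 — tricolorable
note: w = -2 (over 14 crossings) is diagram-only; (-A^3)^(2) removes it from V


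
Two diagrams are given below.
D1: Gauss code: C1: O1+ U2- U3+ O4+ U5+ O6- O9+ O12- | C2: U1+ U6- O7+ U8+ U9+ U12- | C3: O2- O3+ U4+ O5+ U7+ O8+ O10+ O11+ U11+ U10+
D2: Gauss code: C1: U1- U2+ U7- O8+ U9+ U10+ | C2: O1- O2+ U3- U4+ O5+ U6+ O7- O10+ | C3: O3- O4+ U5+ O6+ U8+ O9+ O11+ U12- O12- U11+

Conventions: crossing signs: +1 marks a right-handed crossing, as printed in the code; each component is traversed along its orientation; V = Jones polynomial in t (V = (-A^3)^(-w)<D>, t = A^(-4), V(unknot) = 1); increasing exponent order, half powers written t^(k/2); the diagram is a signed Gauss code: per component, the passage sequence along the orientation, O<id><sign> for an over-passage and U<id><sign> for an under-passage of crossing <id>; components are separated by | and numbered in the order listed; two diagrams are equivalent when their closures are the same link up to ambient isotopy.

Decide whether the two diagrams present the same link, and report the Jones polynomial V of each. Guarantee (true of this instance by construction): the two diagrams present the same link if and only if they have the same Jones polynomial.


same link: yes
V(D1) = t + 2t^3 + t^5  [12 crossings, <D> = A^-2 + 2A^6 + A^14, w = +6]
V(D2) = t + 2t^3 + t^5  [12 crossings, <D> = A^-8 + 2 + A^8, w = +4]
insight: Reidemeister moves carry D1 (12 crossings) to D2 (12)


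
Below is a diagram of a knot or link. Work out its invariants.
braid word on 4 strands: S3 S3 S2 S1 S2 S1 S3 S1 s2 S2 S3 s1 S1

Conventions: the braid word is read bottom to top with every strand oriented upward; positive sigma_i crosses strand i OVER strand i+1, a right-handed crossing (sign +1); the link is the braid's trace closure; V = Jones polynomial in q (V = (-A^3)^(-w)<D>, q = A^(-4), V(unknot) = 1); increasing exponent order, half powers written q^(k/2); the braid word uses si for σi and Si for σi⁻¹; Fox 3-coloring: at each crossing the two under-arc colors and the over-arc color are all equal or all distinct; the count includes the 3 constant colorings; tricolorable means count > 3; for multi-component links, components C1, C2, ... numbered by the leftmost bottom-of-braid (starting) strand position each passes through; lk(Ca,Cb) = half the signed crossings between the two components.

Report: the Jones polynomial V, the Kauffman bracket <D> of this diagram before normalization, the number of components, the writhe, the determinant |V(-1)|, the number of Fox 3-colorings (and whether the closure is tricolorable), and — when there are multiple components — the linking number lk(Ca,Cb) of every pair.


V = q^-11 - 2q^-10 + 3q^-9 - 2q^-8 + 3q^-7 - 2q^-6 + 2q^-5 + q^-3
<D> = -A^-15 - 2A^-7 + 2A^-3 - 3A + 2A^5 - 3A^9 + 2A^13 - A^17 (w = -9)
3 components over 13 crossings, w = -9
lk(C1,C2): -2
lk(C1,C3) = -2
linking number lk(C2,C3) = 0
3 Fox colorings among 3^13, |V(-1)| = 16: not tricolorable
why: w = -9 shifts under R1 moves; the (-A^3)^(9) factor cancels that in V


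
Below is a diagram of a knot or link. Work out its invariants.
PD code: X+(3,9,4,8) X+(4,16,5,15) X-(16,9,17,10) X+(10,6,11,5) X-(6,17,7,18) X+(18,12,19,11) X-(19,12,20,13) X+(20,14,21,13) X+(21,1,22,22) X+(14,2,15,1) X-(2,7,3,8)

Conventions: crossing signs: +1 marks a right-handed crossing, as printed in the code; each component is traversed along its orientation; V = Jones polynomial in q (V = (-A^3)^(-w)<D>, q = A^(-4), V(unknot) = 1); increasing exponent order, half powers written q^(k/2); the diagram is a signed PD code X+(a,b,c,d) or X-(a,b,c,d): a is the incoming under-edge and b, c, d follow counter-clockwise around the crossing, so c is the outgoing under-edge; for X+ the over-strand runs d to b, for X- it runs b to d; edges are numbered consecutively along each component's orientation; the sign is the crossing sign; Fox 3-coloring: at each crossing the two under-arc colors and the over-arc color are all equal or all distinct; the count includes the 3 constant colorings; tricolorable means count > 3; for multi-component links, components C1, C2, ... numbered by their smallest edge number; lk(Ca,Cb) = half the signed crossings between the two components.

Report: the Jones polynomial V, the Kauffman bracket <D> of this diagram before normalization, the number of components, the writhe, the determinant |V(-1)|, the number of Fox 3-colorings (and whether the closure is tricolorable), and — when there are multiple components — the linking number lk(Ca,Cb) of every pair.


V = q^-1 - 1 + 2q - 2q^2 + 2q^3 - 2q^4 + q^5
<D> = -A^-11 + 2A^-7 - 2A^-3 + 2A - 2A^5 + A^9 - A^13 (w = +3)
1 component over 11 crossings, w = +3
3 Fox colorings among 3^11, |V(-1)| = 11: not tricolorable
why: det 11 = |V(-1)|; not divisible by 3, so not tricolorable


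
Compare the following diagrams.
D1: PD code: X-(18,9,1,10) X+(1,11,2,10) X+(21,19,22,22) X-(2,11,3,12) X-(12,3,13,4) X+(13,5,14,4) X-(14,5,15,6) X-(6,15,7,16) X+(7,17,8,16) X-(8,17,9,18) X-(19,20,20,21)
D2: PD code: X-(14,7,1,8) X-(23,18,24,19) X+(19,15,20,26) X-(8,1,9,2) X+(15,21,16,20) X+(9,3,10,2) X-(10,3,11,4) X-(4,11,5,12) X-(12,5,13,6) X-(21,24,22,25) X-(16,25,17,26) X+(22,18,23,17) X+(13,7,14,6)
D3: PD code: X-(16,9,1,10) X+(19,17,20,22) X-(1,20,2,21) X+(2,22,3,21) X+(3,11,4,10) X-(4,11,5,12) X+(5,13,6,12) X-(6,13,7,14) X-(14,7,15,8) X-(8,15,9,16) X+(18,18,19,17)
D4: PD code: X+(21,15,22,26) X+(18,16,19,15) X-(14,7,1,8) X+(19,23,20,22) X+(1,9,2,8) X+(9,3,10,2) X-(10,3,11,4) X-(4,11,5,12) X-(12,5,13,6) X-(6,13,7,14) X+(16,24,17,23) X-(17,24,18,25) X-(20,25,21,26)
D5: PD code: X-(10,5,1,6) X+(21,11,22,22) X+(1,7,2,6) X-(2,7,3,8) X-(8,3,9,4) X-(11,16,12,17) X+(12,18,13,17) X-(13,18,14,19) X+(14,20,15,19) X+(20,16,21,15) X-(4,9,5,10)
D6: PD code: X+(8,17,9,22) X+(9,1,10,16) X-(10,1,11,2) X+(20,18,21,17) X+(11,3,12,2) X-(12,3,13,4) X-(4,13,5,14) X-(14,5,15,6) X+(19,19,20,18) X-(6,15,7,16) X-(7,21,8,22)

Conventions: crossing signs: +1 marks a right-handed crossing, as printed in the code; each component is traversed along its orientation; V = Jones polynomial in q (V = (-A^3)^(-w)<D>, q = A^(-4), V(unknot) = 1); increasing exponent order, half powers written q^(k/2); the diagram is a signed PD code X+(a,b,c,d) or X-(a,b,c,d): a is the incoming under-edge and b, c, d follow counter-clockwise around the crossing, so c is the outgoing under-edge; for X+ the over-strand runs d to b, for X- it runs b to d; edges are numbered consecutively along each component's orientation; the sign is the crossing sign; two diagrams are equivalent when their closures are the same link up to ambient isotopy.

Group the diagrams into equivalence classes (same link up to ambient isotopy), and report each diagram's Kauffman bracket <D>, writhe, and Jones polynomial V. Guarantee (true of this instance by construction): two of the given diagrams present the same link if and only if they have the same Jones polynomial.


classes: {D1, D2, D3, D4, D5, D6}
V(D1) = q^(-9/2) - q^(-5/2) - q^(-3/2) - q^(-1/2)  [11 crossings, <D> = A^-7 + A^-3 + A - A^9, w = -3]
V(D2) = q^(-9/2) - q^(-5/2) - q^(-3/2) - q^(-1/2)  [13 crossings, <D> = A^-7 + A^-3 + A - A^9, w = -3]
D3 (bracket A^-1 + A^3 + A^7 - A^15; 11 crossings at w = -1): V = q^(-9/2) - q^(-5/2) - q^(-3/2) - q^(-1/2)
V(D4) = q^(-9/2) - q^(-5/2) - q^(-3/2) - q^(-1/2)  (w -1, c 13, <D> = A^-1 + A^3 + A^7 - A^15)
D5 (bracket A^-1 + A^3 + A^7 - A^15; 11 crossings at w = -1): V = q^(-9/2) - q^(-5/2) - q^(-3/2) - q^(-1/2)
V(D6) = q^(-9/2) - q^(-5/2) - q^(-3/2) - q^(-1/2)  (w -1, c 11, <D> = A^-1 + A^3 + A^7 - A^15)
insight: one V(q) for all 6 diagrams — one class (guaranteed)


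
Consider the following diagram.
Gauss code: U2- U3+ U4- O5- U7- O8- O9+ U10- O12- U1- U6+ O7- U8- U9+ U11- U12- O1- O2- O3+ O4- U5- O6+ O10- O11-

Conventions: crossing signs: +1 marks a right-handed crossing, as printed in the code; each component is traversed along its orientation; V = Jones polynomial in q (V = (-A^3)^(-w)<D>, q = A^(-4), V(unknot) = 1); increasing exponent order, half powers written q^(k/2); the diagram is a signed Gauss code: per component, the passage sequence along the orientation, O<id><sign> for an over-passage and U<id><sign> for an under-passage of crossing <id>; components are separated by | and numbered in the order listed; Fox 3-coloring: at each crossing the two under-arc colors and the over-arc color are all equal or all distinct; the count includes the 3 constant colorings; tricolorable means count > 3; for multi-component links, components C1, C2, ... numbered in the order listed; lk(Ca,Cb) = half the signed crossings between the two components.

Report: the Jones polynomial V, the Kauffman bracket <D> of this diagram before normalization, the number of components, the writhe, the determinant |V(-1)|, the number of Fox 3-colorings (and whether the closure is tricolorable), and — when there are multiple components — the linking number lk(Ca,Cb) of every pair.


V(q) = q^-8 - 2q^-7 + q^-6 - 2q^-5 + 2q^-4 + q^-2
bracket: A^-10 + 2A^-2 - 2A^2 + A^6 - 2A^10 + A^14, w = -6
1 component, writhe -6, over 12 crossings
det 9, colorings 27 of 3^12 — tricolorable
observation: w = -6 (over 12 crossings) is diagram-only; (-A^3)^(6) removes it from V


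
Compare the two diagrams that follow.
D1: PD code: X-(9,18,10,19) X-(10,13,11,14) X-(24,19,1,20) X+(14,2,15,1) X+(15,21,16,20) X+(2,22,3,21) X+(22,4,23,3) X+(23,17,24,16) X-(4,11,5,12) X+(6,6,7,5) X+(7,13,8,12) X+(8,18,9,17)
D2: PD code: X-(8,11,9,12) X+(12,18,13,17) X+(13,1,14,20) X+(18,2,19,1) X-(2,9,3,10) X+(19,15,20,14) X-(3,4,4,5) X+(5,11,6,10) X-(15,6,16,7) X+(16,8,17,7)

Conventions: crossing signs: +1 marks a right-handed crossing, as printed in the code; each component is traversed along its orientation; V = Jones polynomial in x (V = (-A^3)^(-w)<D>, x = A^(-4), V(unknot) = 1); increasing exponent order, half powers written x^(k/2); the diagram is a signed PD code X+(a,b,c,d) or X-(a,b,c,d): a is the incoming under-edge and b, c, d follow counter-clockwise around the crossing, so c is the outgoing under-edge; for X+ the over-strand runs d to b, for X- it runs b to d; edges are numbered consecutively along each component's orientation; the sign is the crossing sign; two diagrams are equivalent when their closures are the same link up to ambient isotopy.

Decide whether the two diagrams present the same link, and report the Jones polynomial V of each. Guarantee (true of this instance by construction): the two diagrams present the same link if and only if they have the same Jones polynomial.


same link: yes
V(D1) = x + x^3 - x^4  [12 crossings, <D> = -A^-4 + 1 + A^8, w = +4]
V(D2) = x + x^3 - x^4  [10 crossings, <D> = -A^-10 + A^-6 + A^2, w = +2]
insight: one V(x) for all 2 diagrams — one class (guaranteed)


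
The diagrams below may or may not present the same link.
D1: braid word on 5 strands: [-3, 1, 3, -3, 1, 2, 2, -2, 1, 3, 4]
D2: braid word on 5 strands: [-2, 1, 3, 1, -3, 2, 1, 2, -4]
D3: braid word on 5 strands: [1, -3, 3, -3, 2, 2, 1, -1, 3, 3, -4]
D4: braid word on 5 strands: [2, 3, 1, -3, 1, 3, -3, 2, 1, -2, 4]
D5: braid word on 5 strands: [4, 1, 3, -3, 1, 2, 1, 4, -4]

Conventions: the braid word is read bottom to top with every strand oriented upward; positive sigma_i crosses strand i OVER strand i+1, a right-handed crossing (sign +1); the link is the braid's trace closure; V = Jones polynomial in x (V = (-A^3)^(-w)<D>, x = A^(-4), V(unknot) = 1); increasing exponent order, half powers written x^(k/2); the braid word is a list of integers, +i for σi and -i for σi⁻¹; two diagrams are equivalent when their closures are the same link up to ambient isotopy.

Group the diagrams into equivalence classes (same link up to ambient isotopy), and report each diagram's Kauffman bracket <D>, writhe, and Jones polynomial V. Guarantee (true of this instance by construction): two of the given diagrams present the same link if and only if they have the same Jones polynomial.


grouping into links: {D1, D2, D4, D5} | {D3}
V(D1) = -x^(1/2) - x^(3/2) - x^(5/2) + x^(9/2)  (w +5, c 11, <D> = -A^-3 + A^5 + A^9 + A^13)
V(D2) = -x^(1/2) - x^(3/2) - x^(5/2) + x^(9/2)  (w +3, c 9, <D> = -A^-9 + A^-1 + A^3 + A^7)
V(D3) = -x^(1/2) - x^(5/2)  (w +3, c 11, <D> = A^-1 + A^7)
V(D4) = -x^(1/2) - x^(3/2) - x^(5/2) + x^(9/2)  (w +5, c 11, <D> = -A^-3 + A^5 + A^9 + A^13)
D5 (bracket -A^-3 + A^5 + A^9 + A^13; 9 crossings at w = +5): V = -x^(1/2) - x^(3/2) - x^(5/2) + x^(9/2)
why: comparing 5 Jones polynomials yields 2 groups


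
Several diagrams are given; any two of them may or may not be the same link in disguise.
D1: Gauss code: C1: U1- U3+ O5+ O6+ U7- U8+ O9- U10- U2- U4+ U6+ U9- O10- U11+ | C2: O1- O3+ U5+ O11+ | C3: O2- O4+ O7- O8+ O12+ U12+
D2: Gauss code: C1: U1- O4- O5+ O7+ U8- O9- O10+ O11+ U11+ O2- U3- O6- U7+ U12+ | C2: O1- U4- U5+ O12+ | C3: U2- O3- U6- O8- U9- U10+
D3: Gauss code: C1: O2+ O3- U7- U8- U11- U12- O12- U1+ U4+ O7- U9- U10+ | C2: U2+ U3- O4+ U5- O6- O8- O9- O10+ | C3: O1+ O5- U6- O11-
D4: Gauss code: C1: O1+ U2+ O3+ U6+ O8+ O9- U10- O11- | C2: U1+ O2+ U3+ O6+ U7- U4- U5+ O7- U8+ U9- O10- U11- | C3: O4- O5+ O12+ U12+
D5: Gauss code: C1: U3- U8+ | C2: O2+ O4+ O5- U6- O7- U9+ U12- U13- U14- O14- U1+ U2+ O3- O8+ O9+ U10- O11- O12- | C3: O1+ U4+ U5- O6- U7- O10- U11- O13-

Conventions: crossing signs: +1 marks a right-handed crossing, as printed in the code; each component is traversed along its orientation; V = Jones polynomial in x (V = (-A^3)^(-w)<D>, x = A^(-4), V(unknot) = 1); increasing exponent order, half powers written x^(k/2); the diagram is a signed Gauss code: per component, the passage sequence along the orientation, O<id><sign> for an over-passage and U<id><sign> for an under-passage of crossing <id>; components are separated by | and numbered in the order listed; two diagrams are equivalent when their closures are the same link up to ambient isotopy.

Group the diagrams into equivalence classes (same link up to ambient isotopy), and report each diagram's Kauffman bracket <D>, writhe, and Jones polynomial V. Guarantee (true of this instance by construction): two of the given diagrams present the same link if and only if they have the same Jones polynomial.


classes: {D1, D4} | {D2, D5} | {D3}
V(D1) = 1 + x + x^2 + x^3  [12 crossings, <D> = A^-6 + A^-2 + A^2 + A^6, w = +2]
V(D2) = x^-6 + x^-3 + x^-2 + x^-1  [12 crossings, <D> = A^-2 + A^2 + A^6 + A^18, w = -2]
D3 (bracket A^-12 + A^-8 + A^-4 + 1; 12 crossings at w = -4): V = x^-3 + x^-2 + x^-1 + 1
V(D4) = 1 + x + x^2 + x^3  [12 crossings, <D> = A^-6 + A^-2 + A^2 + A^6, w = +2]
V(D5) = x^-6 + x^-3 + x^-2 + x^-1  [14 crossings, <D> = A^-8 + A^-4 + 1 + A^12, w = -4]
insight: comparing 5 Jones polynomials yields 3 groups
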